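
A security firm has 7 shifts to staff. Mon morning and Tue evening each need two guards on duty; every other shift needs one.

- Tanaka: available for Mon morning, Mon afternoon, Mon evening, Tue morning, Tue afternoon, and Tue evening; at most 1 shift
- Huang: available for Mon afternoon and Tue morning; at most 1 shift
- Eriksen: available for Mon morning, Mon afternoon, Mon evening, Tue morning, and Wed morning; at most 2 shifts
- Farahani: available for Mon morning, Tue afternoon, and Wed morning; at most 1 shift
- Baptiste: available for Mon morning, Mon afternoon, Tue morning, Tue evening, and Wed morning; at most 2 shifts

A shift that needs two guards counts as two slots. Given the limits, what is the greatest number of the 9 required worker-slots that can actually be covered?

Total capacity across all guards is 1+1+2+1+2 = 7, and 9 slots are needed, so at most 7 can be filled.
An assignment achieving 7: Mon morning→Eriksen+Baptiste, Mon afternoon→Huang, Mon evening→Tanaka, Tue afternoon→Farahani, Tue evening→Baptiste, Wed morning→Eriksen.
Loads: Tanaka 1/1, Huang 1/1, Eriksen 2/2, Farahani 1/1, Baptiste 2/2.

7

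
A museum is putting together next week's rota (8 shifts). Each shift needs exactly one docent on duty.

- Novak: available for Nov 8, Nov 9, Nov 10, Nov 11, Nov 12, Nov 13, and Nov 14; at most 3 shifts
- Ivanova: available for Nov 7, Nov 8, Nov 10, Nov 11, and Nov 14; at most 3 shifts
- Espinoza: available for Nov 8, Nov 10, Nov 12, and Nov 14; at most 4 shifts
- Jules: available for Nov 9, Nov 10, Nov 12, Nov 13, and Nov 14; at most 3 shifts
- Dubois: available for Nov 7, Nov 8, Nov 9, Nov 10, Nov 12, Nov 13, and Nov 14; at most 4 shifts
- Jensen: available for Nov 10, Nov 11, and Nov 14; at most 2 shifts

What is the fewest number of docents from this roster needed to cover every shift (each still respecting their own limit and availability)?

8 slots to fill and no one can take more than 4, so at least ⌈8/4⌉ = 2 docents are needed.
No set of 2 docents can cover every shift (each such set leaves at least one shift with no one available or exceeds a cap).
Novak, Ivanova, and Espinoza alone can cover everything: Nov 7→Ivanova, Nov 8→Ivanova, Nov 9→Novak, Nov 10→Ivanova, Nov 11→Novak, Nov 12→Espinoza, Nov 13→Novak, Nov 14→Espinoza.

3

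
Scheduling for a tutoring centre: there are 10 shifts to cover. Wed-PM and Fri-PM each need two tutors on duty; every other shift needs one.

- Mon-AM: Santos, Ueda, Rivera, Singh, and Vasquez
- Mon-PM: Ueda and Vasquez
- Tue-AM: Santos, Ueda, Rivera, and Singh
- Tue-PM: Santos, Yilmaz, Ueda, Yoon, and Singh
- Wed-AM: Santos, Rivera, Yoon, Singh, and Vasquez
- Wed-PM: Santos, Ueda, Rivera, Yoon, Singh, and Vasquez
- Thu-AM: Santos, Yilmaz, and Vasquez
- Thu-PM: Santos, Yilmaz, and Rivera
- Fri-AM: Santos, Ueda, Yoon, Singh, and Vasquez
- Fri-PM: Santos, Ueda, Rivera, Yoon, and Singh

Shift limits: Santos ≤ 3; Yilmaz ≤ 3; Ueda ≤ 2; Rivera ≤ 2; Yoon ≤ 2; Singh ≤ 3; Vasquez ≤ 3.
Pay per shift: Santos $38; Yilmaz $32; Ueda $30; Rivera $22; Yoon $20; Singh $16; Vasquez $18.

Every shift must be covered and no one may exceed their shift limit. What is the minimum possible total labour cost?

$246

Picking the cheapest available tutor for each shift independently would cost $208, but that ignores the shift limits.
An optimal schedule: Mon-AM→Singh, Mon-PM→Vasquez, Tue-AM→Singh, Tue-PM→Singh, Wed-AM→Vasquez, Wed-PM→Rivera+Ueda, Thu-AM→Vasquez, Thu-PM→Rivera, Fri-AM→Yoon, Fri-PM→Yoon+Ueda.
Total: 16 + 18 + 16 + 16 + 18 + 22 + 30 + 18 + 22 + 20 + 20 + 30 = $246.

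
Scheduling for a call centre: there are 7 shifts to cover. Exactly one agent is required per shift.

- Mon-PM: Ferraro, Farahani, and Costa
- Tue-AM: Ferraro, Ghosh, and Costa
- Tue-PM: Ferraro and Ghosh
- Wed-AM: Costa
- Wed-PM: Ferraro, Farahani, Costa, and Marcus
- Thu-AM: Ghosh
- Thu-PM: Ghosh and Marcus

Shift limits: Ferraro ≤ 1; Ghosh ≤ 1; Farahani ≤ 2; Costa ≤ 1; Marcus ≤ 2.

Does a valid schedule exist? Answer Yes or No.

Total capacity is 7 and 7 slots are needed, so capacity alone doesn't rule it out.
Shifts {Tue-AM, Tue-PM, Wed-AM, Thu-AM} need 4 worker-slots in total, but the agents available for any of those shifts (Ferraro, Ghosh, and Costa) can supply at most 3 among them. So no valid schedule exists.

No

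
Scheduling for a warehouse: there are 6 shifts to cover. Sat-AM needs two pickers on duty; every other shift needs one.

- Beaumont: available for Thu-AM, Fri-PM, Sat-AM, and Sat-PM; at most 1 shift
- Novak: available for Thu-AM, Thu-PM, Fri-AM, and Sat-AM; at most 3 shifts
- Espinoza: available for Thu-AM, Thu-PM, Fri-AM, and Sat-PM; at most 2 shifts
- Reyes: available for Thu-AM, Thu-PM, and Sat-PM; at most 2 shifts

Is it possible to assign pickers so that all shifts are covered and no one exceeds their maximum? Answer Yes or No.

Total capacity is 8 and 7 slots are needed, so capacity alone doesn't rule it out.
Shifts {Fri-PM, Sat-AM} need 3 worker-slots in total, but the pickers available for any of those shifts (Beaumont and Novak) can supply at most 2 among them. So no valid schedule exists.

No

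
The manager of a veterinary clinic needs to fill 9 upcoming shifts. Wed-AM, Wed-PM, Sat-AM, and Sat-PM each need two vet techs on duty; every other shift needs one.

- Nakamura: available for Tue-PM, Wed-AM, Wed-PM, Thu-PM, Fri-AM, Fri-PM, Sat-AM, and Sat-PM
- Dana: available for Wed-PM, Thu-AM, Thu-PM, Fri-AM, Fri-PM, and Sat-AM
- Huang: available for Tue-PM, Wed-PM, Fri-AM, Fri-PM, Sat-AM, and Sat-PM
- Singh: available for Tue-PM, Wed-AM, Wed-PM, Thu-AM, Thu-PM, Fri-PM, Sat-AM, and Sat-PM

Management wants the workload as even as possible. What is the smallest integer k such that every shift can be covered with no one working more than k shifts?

4

With 4 vet techs and 13 worker-slots to fill, someone must work at least ⌈13/4⌉ = 4 shifts, so k ≥ 4.
k = 4 works: Tue-PM→Nakamura, Wed-AM→Nakamura+Singh, Wed-PM→Dana+Huang, Thu-AM→Dana, Thu-PM→Nakamura, Fri-AM→Nakamura, Fri-PM→Dana, Sat-AM→Dana+Huang, Sat-PM→Huang+Singh.
Loads: Nakamura 4, Dana 4, Huang 3, Singh 2 — all ≤ 4.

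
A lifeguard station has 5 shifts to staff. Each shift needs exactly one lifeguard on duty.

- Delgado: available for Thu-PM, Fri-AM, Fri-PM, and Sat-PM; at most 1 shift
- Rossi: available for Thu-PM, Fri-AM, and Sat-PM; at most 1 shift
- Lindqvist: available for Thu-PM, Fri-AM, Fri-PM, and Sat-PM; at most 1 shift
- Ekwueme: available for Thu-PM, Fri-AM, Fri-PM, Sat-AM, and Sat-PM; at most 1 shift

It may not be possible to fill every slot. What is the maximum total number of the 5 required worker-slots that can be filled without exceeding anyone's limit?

Total capacity across all lifeguards is 1+1+1+1 = 4, and 5 slots are needed, so at most 4 can be filled.
An assignment achieving 4: Thu-PM→Rossi, Fri-AM→Lindqvist, Fri-PM→Delgado, Sat-AM→Ekwueme.
Loads: Delgado 1/1, Rossi 1/1, Lindqvist 1/1, Ekwueme 1/1.

4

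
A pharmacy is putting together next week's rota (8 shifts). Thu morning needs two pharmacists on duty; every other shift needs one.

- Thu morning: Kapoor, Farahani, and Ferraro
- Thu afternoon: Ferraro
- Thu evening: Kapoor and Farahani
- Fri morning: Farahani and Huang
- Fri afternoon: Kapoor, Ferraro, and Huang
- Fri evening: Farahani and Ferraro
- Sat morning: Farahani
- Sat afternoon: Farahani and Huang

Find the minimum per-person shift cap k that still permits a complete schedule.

With 4 pharmacists and 9 worker-slots to fill, someone must work at least ⌈9/4⌉ = 3 shifts, so k ≥ 3.
k = 3 works: Thu morning→Kapoor+Ferraro, Thu afternoon→Ferraro, Thu evening→Kapoor, Fri morning→Farahani, Fri afternoon→Kapoor, Fri evening→Farahani, Sat morning→Farahani, Sat afternoon→Huang.
Loads: Kapoor 3, Farahani 3, Ferraro 2, Huang 1 — all ≤ 3.

3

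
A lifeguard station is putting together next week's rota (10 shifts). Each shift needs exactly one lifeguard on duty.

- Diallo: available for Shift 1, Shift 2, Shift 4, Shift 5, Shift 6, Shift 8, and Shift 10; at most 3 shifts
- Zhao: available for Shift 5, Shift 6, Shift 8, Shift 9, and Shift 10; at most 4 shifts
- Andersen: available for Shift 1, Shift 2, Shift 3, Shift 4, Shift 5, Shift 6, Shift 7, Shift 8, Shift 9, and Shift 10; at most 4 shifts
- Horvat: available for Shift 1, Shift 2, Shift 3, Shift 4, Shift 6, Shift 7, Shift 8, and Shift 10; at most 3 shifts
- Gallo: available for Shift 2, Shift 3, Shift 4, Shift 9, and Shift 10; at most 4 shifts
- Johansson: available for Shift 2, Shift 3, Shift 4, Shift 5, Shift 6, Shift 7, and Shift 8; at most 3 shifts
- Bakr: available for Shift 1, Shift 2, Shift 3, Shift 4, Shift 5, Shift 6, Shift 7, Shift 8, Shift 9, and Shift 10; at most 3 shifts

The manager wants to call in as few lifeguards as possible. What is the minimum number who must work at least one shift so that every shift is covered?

3

10 slots to fill and no one can take more than 4, so at least ⌈10/4⌉ = 3 lifeguards are needed.
Diallo, Zhao, and Andersen alone can cover everything: Shift 1→Diallo, Shift 2→Diallo, Shift 3→Andersen, Shift 4→Diallo, Shift 5→Zhao, Shift 6→Zhao, Shift 7→Andersen, Shift 8→Zhao, Shift 9→Zhao, Shift 10→Andersen.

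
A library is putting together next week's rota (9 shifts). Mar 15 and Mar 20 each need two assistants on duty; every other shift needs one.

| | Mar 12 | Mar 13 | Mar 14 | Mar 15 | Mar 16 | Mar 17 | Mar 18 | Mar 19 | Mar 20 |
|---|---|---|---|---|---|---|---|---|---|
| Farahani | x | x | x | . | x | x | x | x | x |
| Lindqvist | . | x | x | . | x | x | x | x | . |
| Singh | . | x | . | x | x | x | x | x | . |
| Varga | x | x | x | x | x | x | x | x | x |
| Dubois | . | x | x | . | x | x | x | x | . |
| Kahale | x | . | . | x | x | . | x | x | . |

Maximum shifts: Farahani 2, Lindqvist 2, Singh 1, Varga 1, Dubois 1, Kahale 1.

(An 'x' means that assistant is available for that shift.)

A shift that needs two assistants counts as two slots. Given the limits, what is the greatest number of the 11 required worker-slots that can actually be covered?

Total capacity across all assistants is 2+2+1+1+1+1 = 8, and 11 slots are needed, so at most 8 can be filled.
An assignment achieving 8: Mar 12→Farahani, Mar 13→Lindqvist, Mar 14→Lindqvist, Mar 15→Singh+Kahale, Mar 17→Dubois, Mar 20→Farahani+Varga.
Loads: Farahani 2/2, Lindqvist 2/2, Singh 1/1, Varga 1/1, Dubois 1/1, Kahale 1/1.

8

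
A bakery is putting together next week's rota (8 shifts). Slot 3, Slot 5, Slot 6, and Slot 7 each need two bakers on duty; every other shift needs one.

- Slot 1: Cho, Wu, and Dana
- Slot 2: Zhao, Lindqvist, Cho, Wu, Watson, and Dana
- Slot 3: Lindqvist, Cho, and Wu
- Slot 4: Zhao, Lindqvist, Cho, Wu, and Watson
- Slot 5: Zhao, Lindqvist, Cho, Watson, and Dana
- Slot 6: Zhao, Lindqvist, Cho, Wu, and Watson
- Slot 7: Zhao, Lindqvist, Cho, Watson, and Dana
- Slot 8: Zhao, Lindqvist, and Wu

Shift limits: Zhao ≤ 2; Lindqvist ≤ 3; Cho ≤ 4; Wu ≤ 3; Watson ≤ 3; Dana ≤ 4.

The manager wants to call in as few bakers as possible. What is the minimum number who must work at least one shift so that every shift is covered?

4

12 slots to fill and no one can take more than 4, so at least ⌈12/4⌉ = 3 bakers are needed.
Any 3 bakers together have capacity at most 4+4+3 = 11 < 12 slots, so 3 can never suffice.
Zhao, Lindqvist, Cho, and Wu alone can cover everything: Slot 1→Cho, Slot 2→Cho, Slot 3→Lindqvist+Cho, Slot 4→Wu, Slot 5→Zhao+Lindqvist, Slot 6→Cho+Wu, Slot 7→Zhao+Lindqvist, Slot 8→Wu.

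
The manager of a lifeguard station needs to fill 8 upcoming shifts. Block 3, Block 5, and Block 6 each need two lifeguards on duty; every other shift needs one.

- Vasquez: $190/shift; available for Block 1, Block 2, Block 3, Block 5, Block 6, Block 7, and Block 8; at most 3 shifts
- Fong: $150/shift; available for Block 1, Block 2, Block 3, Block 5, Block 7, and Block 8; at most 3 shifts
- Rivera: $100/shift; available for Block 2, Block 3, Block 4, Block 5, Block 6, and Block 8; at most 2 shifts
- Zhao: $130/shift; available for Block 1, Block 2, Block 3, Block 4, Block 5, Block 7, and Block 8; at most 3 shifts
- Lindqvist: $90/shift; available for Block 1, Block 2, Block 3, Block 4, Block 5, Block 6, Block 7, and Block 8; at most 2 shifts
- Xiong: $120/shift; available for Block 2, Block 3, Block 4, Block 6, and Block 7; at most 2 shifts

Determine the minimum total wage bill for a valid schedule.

Picking the cheapest available lifeguard for each shift independently would cost $1020, but that ignores the shift limits.
An optimal schedule: Block 1→Lindqvist, Block 2→Zhao, Block 3→Zhao+Fong, Block 4→Lindqvist, Block 5→Zhao+Fong, Block 6→Rivera+Xiong, Block 7→Xiong, Block 8→Rivera.
Total: 90 + 130 + 130 + 150 + 90 + 130 + 150 + 100 + 120 + 120 + 100 = $1310.

$1310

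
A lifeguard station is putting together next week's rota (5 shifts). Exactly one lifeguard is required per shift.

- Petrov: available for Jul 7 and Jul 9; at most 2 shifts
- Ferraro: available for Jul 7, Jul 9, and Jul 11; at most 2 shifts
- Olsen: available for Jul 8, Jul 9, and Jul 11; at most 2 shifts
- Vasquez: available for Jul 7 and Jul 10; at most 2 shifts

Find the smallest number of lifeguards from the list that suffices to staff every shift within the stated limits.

5 slots to fill and no one can take more than 2, so at least ⌈5/2⌉ = 3 lifeguards are needed.
Petrov, Olsen, and Vasquez alone can cover everything: Jul 7→Petrov, Jul 8→Olsen, Jul 9→Petrov, Jul 10→Vasquez, Jul 11→Olsen.

3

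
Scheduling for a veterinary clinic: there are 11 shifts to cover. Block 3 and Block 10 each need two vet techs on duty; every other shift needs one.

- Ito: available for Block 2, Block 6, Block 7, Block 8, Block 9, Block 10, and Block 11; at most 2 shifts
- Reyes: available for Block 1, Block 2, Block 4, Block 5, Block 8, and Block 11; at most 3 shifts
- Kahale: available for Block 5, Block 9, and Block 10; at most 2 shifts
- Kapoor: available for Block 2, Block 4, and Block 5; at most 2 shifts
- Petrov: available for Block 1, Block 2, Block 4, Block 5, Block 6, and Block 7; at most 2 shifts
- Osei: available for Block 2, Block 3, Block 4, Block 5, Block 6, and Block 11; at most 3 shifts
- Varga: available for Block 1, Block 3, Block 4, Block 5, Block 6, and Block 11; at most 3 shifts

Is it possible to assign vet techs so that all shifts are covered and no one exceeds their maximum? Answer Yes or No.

Block 3 can only be covered by Osei and Varga, so that assignment is forced.
Block 10 can only be covered by Ito and Kahale, so that assignment is forced.
One valid schedule: Block 1→Reyes, Block 2→Kapoor, Block 3→Osei+Varga, Block 4→Kapoor, Block 5→Petrov, Block 6→Petrov, Block 7→Ito, Block 8→Reyes, Block 9→Kahale, Block 10→Ito+Kahale, Block 11→Reyes.
Loads: Ito 2/2, Reyes 3/3, Kahale 2/2, Kapoor 2/2, Petrov 2/2, Osei 1/3, Varga 1/3 — all within limits.

Yes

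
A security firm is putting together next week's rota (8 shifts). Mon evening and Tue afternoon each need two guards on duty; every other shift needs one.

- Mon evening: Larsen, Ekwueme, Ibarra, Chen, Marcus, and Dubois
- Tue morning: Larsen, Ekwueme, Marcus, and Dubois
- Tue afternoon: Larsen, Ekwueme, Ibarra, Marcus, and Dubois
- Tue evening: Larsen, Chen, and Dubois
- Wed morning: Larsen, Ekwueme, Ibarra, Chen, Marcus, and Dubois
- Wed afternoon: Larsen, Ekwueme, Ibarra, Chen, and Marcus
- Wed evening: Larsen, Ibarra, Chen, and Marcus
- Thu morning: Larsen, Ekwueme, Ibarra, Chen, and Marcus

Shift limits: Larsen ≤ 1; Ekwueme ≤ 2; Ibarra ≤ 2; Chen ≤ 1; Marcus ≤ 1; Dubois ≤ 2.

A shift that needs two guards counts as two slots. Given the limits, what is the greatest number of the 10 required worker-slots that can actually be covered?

9

Total capacity across all guards is 1+2+2+1+1+2 = 9, and 10 slots are needed, so at most 9 can be filled.
An assignment achieving 9: Mon evening→Dubois, Tue morning→Ekwueme, Tue afternoon→Ekwueme+Ibarra, Tue evening→Larsen, Wed morning→Dubois, Wed afternoon→Chen, Wed evening→Ibarra, Thu morning→Marcus.
Loads: Larsen 1/1, Ekwueme 2/2, Ibarra 2/2, Chen 1/1, Marcus 1/1, Dubois 2/2.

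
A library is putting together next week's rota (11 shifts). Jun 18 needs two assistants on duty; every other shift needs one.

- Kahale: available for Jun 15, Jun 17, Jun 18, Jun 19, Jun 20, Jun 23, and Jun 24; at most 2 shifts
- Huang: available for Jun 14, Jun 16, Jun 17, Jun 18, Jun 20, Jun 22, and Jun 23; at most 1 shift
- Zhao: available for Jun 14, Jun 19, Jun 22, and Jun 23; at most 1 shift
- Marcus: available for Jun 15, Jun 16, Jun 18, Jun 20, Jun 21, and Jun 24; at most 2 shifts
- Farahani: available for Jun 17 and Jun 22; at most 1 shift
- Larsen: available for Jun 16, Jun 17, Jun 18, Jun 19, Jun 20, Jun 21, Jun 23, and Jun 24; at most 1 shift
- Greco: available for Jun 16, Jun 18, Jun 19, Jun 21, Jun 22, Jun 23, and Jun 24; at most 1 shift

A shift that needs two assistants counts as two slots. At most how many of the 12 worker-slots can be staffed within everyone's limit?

Total capacity across all assistants is 2+1+1+2+1+1+1 = 9, and 12 slots are needed, so at most 9 can be filled.
An assignment achieving 9: Jun 14→Huang, Jun 15→Kahale, Jun 16→Marcus, Jun 17→Kahale, Jun 19→Zhao, Jun 20→Larsen, Jun 21→Marcus, Jun 22→Farahani, Jun 24→Greco.
Loads: Kahale 2/2, Huang 1/1, Zhao 1/1, Marcus 2/2, Farahani 1/1, Larsen 1/1, Greco 1/1.

9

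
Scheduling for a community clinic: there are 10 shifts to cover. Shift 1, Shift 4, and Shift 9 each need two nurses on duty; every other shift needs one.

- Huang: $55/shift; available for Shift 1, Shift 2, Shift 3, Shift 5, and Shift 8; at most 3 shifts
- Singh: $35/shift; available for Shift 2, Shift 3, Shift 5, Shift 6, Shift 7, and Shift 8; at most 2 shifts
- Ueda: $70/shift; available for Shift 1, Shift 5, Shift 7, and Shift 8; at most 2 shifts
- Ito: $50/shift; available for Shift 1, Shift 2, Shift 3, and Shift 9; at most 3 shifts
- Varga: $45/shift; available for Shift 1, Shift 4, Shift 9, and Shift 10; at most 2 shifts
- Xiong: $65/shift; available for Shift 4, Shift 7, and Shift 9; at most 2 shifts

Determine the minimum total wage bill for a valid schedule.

$675

Shift 4 can only be covered by Varga and Xiong, so that assignment is forced.
Shift 6 can only be covered by Singh, so that assignment is forced.
Shift 10 can only be covered by Varga, so that assignment is forced.
Picking the cheapest available nurse for each shift independently would cost $555, but that ignores the shift limits.
An optimal schedule: Shift 1→Ito+Huang, Shift 2→Singh, Shift 3→Ito, Shift 4→Varga+Xiong, Shift 5→Huang, Shift 6→Singh, Shift 7→Ueda, Shift 8→Huang, Shift 9→Ito+Xiong, Shift 10→Varga.
Total: 50 + 55 + 35 + 50 + 45 + 65 + 55 + 35 + 70 + 55 + 50 + 65 + 45 = $675.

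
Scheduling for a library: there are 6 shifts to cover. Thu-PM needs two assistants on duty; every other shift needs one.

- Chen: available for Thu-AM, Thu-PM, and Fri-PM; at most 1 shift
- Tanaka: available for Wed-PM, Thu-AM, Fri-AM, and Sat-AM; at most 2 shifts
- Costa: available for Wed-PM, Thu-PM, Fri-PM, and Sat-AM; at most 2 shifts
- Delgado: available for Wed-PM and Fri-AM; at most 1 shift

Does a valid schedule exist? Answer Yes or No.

Total capacity is 1+2+2+1 = 6 but 7 worker-slots are needed — infeasible.

No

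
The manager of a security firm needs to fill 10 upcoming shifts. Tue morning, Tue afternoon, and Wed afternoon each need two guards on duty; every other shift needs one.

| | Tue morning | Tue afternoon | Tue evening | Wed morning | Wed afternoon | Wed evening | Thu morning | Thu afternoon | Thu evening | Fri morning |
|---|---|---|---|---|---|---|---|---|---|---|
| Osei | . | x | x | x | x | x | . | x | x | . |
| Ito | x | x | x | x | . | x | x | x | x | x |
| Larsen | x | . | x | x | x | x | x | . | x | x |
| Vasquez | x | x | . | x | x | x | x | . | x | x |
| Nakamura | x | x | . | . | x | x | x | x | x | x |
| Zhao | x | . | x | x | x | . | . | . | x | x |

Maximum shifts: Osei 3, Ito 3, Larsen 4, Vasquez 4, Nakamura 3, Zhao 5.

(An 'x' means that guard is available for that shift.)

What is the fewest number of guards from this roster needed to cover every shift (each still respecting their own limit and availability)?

13 slots to fill and no one can take more than 5, so at least ⌈13/5⌉ = 3 guards are needed.
No set of 3 guards can cover every shift (each such set leaves at least one shift with no one available or exceeds a cap).
Osei, Ito, Larsen, and Vasquez alone can cover everything: Tue morning→Ito+Larsen, Tue afternoon→Osei+Ito, Tue evening→Osei, Wed morning→Larsen, Wed afternoon→Larsen+Vasquez, Wed evening→Vasquez, Thu morning→Ito, Thu afternoon→Osei, Thu evening→Vasquez, Fri morning→Larsen.

4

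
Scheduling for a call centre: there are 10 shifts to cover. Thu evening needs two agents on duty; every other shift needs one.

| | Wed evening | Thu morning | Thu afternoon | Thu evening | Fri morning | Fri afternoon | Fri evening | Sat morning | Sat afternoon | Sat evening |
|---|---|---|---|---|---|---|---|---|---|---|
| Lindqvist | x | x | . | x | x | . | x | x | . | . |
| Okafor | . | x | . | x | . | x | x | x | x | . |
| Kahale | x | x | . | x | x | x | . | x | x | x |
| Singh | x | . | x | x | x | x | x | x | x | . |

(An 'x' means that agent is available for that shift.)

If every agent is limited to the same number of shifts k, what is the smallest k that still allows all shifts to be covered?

With 4 agents and 11 worker-slots to fill, someone must work at least ⌈11/4⌉ = 3 shifts, so k ≥ 3.
k = 3 works: Wed evening→Lindqvist, Thu morning→Lindqvist, Thu afternoon→Singh, Thu evening→Kahale+Singh, Fri morning→Lindqvist, Fri afternoon→Okafor, Fri evening→Okafor, Sat morning→Kahale, Sat afternoon→Okafor, Sat evening→Kahale.
Loads: Lindqvist 3, Okafor 3, Kahale 3, Singh 2 — all ≤ 3.

3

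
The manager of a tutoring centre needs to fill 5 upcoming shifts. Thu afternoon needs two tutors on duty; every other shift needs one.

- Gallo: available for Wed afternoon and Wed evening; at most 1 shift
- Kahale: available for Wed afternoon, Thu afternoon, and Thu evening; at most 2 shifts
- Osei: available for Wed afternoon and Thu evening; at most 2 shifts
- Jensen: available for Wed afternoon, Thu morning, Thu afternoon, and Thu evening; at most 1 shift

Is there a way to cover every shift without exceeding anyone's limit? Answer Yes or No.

No

Total capacity is 6 and 6 slots are needed, so capacity alone doesn't rule it out.
Shifts {Thu morning, Thu afternoon} need 3 worker-slots in total, but the tutors available for any of those shifts (Kahale and Jensen) can supply at most 2 among them. So no valid schedule exists.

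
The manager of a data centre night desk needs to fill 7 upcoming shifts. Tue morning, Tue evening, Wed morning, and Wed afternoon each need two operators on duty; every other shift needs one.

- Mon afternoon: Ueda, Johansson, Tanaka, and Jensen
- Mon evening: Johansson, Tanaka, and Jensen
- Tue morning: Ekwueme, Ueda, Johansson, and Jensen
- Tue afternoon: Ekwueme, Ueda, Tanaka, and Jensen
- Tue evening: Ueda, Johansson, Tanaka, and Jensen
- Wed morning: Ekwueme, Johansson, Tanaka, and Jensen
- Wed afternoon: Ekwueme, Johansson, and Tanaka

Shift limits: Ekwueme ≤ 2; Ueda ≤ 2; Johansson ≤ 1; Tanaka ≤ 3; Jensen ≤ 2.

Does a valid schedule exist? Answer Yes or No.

No

Total capacity is 2+2+1+3+2 = 10 but 11 worker-slots are needed — infeasible.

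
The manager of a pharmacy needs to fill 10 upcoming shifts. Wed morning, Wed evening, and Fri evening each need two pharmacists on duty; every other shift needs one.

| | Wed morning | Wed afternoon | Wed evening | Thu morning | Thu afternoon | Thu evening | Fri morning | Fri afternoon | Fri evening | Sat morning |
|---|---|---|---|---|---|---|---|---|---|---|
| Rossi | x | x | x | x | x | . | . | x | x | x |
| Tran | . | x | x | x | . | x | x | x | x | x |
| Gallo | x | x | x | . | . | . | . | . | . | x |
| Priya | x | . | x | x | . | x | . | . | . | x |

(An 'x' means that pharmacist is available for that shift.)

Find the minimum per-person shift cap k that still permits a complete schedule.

4

With 4 pharmacists and 13 worker-slots to fill, someone must work at least ⌈13/4⌉ = 4 shifts, so k ≥ 4.
k = 4 works: Wed morning→Rossi+Gallo, Wed afternoon→Tran, Wed evening→Gallo+Priya, Thu morning→Priya, Thu afternoon→Rossi, Thu evening→Tran, Fri morning→Tran, Fri afternoon→Rossi, Fri evening→Rossi+Tran, Sat morning→Gallo.
Loads: Rossi 4, Tran 4, Gallo 3, Priya 2 — all ≤ 4.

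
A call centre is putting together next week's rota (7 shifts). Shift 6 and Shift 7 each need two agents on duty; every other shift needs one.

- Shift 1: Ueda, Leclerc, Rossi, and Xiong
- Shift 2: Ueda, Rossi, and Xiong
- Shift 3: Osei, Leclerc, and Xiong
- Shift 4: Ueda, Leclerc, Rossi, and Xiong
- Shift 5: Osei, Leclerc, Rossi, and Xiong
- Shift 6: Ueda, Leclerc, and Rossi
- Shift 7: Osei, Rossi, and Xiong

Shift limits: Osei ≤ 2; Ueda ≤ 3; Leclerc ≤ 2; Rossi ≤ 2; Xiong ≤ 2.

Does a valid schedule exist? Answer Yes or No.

Yes

One valid schedule: Shift 1→Ueda, Shift 2→Ueda, Shift 3→Osei, Shift 4→Leclerc, Shift 5→Rossi, Shift 6→Ueda+Leclerc, Shift 7→Osei+Rossi.
Loads: Osei 2/2, Ueda 3/3, Leclerc 2/2, Rossi 2/2, Xiong 0/2 — all within limits.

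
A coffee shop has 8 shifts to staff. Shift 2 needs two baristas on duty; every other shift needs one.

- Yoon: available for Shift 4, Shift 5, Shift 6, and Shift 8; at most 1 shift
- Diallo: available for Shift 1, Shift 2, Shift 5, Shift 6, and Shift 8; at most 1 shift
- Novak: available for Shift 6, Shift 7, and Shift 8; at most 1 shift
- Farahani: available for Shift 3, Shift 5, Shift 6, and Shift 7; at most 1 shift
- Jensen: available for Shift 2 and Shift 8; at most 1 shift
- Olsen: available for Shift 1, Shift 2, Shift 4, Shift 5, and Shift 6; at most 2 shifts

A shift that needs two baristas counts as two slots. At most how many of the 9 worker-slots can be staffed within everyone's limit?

7

Total capacity across all baristas is 1+1+1+1+1+2 = 7, and 9 slots are needed, so at most 7 can be filled.
An assignment achieving 7: Shift 1→Diallo, Shift 2→Jensen+Olsen, Shift 3→Farahani, Shift 4→Yoon, Shift 5→Olsen, Shift 7→Novak.
Loads: Yoon 1/1, Diallo 1/1, Novak 1/1, Farahani 1/1, Jensen 1/1, Olsen 2/2.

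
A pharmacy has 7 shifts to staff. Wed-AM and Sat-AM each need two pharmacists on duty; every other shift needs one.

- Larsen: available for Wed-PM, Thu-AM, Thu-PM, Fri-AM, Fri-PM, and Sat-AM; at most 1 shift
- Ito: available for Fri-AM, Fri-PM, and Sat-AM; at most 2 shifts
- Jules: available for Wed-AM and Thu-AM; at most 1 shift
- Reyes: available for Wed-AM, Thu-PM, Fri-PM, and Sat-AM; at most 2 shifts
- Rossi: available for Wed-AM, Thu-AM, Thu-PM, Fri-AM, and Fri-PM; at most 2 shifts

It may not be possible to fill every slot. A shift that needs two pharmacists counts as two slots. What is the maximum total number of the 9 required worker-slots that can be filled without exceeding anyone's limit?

8

Total capacity across all pharmacists is 1+2+1+2+2 = 8, and 9 slots are needed, so at most 8 can be filled.
An assignment achieving 8: Wed-AM→Jules+Reyes, Wed-PM→Larsen, Thu-AM→Rossi, Thu-PM→Reyes, Fri-AM→Ito, Fri-PM→Rossi, Sat-AM→Ito.
Loads: Larsen 1/1, Ito 2/2, Jules 1/1, Reyes 2/2, Rossi 2/2.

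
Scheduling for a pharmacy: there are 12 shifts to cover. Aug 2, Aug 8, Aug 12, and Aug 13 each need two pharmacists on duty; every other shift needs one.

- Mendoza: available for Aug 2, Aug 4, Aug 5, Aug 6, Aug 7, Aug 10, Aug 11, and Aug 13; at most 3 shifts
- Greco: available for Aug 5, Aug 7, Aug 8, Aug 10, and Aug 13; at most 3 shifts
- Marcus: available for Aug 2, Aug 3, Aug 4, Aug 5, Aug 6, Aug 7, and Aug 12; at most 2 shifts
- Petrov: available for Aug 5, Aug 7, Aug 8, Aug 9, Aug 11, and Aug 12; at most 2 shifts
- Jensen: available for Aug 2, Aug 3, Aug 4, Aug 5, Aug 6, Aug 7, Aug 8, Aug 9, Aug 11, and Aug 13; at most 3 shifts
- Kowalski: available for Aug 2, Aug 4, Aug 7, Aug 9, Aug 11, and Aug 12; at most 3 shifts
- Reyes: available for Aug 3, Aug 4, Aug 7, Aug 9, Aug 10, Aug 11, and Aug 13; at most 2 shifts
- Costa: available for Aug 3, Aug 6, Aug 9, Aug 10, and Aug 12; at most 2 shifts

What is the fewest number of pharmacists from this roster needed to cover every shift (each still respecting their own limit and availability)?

6

16 slots to fill and no one can take more than 3, so at least ⌈16/3⌉ = 6 pharmacists are needed.
Mendoza, Greco, Marcus, Petrov, Jensen, and Kowalski alone can cover everything: Aug 2→Jensen+Kowalski, Aug 3→Marcus, Aug 4→Jensen, Aug 5→Greco, Aug 6→Mendoza, Aug 7→Kowalski, Aug 8→Greco+Petrov, Aug 9→Petrov, Aug 10→Mendoza, Aug 11→Jensen, Aug 12→Marcus+Kowalski, Aug 13→Mendoza+Greco.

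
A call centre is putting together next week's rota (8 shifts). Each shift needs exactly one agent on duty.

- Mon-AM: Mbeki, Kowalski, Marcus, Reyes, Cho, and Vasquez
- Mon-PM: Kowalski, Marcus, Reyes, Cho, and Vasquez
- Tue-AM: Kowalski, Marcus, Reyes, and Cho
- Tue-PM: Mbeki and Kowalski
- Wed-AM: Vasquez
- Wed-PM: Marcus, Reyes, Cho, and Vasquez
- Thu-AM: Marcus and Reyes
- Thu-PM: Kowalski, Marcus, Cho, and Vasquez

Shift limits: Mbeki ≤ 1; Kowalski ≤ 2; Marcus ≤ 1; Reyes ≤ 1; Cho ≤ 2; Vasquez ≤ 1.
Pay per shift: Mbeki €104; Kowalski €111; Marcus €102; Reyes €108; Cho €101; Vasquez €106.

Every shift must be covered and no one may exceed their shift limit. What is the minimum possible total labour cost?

Wed-AM can only be covered by Vasquez, so that assignment is forced.
Picking the cheapest available agent for each shift independently would cost €817, but that ignores the shift limits.
An optimal schedule: Mon-AM→Cho, Mon-PM→Cho, Tue-AM→Kowalski, Tue-PM→Mbeki, Wed-AM→Vasquez, Wed-PM→Reyes, Thu-AM→Marcus, Thu-PM→Kowalski.
Total: 101 + 101 + 111 + 104 + 106 + 108 + 102 + 111 = €844.

€844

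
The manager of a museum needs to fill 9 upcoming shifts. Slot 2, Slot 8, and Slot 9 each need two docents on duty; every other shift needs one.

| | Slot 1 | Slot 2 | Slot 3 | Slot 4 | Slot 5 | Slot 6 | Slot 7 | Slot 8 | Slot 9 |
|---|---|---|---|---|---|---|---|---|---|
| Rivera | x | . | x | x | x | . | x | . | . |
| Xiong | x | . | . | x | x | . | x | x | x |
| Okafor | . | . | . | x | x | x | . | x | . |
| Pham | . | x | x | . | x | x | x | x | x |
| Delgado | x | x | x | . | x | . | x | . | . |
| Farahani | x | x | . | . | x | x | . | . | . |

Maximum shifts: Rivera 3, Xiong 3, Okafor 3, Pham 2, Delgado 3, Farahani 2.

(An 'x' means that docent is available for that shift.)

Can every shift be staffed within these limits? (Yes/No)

Yes

Slot 9 can only be covered by Xiong and Pham, so that assignment is forced.
One valid schedule: Slot 1→Rivera, Slot 2→Pham+Delgado, Slot 3→Rivera, Slot 4→Rivera, Slot 5→Okafor, Slot 6→Okafor, Slot 7→Xiong, Slot 8→Xiong+Okafor, Slot 9→Xiong+Pham.
Loads: Rivera 3/3, Xiong 3/3, Okafor 3/3, Pham 2/2, Delgado 1/3, Farahani 0/2 — all within limits.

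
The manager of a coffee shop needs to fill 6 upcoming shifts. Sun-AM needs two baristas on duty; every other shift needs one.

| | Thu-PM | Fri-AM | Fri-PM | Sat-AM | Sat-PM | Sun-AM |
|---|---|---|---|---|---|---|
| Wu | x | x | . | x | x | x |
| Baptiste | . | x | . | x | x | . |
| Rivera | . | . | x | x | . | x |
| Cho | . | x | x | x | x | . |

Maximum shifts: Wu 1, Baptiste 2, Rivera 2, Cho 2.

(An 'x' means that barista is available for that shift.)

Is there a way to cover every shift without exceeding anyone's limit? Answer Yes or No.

Total capacity is 7 and 7 slots are needed, so capacity alone doesn't rule it out.
Shifts {Thu-PM, Sun-AM} need 3 worker-slots in total, but the baristas available for any of those shifts (Wu and Rivera) can supply at most 2 among them. So no valid schedule exists.

No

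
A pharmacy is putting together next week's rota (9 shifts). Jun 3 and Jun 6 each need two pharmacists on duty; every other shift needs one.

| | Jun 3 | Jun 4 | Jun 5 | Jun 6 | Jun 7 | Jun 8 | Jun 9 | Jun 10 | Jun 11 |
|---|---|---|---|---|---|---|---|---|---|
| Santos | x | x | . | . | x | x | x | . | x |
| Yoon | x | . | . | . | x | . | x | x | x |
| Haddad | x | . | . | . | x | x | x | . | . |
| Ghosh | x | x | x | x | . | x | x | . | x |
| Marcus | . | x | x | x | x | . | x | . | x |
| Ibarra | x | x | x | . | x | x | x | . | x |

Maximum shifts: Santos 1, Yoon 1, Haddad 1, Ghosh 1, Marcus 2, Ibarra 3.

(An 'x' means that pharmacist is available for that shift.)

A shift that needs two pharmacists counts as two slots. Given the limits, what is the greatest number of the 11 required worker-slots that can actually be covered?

Total capacity across all pharmacists is 1+1+1+1+2+3 = 9, and 11 slots are needed, so at most 9 can be filled.
An assignment achieving 9: Jun 3→Ibarra, Jun 4→Santos, Jun 5→Marcus, Jun 6→Ghosh+Marcus, Jun 7→Ibarra, Jun 8→Haddad, Jun 10→Yoon, Jun 11→Ibarra.
Loads: Santos 1/1, Yoon 1/1, Haddad 1/1, Ghosh 1/1, Marcus 2/2, Ibarra 3/3.

9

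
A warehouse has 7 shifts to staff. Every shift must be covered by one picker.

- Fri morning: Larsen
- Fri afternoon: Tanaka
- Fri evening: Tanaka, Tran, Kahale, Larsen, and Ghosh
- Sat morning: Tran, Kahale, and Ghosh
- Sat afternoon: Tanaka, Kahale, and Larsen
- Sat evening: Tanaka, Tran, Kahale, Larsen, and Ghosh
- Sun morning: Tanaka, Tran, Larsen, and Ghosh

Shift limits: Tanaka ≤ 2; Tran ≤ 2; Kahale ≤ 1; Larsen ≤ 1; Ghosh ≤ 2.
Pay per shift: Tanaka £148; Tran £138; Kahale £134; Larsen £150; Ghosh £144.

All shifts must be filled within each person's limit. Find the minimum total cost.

£996

Fri morning can only be covered by Larsen, so that assignment is forced.
Fri afternoon can only be covered by Tanaka, so that assignment is forced.
Picking the cheapest available picker for each shift independently would cost £972, but that ignores the shift limits.
An optimal schedule: Fri morning→Larsen, Fri afternoon→Tanaka, Fri evening→Ghosh, Sat morning→Tran, Sat afternoon→Kahale, Sat evening→Ghosh, Sun morning→Tran.
Total: 150 + 148 + 144 + 138 + 134 + 144 + 138 = £996.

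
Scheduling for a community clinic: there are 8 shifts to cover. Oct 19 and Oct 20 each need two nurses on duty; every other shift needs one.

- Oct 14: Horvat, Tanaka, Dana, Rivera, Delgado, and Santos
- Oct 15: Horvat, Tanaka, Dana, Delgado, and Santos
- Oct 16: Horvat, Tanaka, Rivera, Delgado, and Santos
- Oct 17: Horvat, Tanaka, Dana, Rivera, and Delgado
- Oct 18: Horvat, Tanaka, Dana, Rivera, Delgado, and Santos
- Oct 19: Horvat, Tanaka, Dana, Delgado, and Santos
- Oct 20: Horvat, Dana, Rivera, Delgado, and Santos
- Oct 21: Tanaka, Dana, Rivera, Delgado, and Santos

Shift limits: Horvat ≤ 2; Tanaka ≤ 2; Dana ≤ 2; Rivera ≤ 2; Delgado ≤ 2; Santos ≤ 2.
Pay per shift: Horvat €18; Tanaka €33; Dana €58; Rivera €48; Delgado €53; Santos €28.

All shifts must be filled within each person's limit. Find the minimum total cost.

Picking the cheapest available nurse for each shift independently would cost €210, but that ignores the shift limits.
An optimal schedule: Oct 14→Santos, Oct 15→Horvat, Oct 16→Horvat, Oct 17→Tanaka, Oct 18→Rivera, Oct 19→Tanaka+Delgado, Oct 20→Rivera+Delgado, Oct 21→Santos.
Total: 28 + 18 + 18 + 33 + 48 + 33 + 53 + 48 + 53 + 28 = €360.

€360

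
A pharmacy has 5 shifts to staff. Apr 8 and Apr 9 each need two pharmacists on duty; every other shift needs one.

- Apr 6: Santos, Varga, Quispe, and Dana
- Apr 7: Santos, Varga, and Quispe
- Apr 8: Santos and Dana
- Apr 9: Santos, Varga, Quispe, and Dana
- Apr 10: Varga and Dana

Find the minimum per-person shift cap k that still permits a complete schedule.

With 4 pharmacists and 7 worker-slots to fill, someone must work at least ⌈7/4⌉ = 2 shifts, so k ≥ 2.
k = 2 works: Apr 6→Varga, Apr 7→Santos, Apr 8→Santos+Dana, Apr 9→Quispe+Dana, Apr 10→Varga.
Loads: Santos 2, Varga 2, Quispe 1, Dana 2 — all ≤ 2.

2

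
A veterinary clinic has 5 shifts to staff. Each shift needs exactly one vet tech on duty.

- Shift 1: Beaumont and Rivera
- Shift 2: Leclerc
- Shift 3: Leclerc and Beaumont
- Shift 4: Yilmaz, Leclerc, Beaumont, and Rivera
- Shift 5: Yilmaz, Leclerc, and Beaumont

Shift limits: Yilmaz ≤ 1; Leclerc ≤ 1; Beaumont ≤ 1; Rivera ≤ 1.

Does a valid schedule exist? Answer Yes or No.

Shifts {Shift 1, Shift 2, Shift 3, Shift 4, Shift 5} need 5 worker-slots in total, but the vet techs available for any of those shifts (Yilmaz, Leclerc, Beaumont, and Rivera) can supply at most 4 among them. So no valid schedule exists.

No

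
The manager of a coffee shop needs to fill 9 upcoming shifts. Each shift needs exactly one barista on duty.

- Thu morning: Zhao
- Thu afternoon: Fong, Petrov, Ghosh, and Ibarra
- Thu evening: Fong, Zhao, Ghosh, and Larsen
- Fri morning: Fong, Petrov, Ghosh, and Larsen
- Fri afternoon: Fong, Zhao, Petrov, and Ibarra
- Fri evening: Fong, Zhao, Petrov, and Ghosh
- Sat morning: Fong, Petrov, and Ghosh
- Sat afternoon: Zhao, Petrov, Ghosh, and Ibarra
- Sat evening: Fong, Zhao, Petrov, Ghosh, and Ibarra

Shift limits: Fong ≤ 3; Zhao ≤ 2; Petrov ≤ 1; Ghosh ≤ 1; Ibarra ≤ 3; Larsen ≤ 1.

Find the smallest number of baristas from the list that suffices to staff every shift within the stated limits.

9 slots to fill and no one can take more than 3, so at least ⌈9/3⌉ = 3 baristas are needed.
Any 3 baristas together have capacity at most 3+3+2 = 8 < 9 slots, so 3 can never suffice.
Fong, Zhao, Petrov, and Ibarra alone can cover everything: Thu morning→Zhao, Thu afternoon→Petrov, Thu evening→Fong, Fri morning→Fong, Fri afternoon→Ibarra, Fri evening→Zhao, Sat morning→Fong, Sat afternoon→Ibarra, Sat evening→Ibarra.

4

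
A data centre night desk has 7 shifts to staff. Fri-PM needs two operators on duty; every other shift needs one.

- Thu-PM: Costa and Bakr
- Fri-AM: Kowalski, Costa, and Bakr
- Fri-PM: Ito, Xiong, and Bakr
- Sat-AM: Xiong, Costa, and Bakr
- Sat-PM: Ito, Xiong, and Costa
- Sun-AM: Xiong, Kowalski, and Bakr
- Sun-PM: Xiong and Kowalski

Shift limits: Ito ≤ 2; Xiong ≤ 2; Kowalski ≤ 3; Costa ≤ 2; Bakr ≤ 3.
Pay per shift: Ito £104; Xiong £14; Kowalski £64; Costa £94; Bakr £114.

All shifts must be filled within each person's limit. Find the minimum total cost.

£512

Picking the cheapest available operator for each shift independently would cost £332, but that ignores the shift limits.
An optimal schedule: Thu-PM→Costa, Fri-AM→Kowalski, Fri-PM→Xiong+Ito, Sat-AM→Xiong, Sat-PM→Costa, Sun-AM→Kowalski, Sun-PM→Kowalski.
Total: 94 + 64 + 14 + 104 + 14 + 94 + 64 + 64 = £512.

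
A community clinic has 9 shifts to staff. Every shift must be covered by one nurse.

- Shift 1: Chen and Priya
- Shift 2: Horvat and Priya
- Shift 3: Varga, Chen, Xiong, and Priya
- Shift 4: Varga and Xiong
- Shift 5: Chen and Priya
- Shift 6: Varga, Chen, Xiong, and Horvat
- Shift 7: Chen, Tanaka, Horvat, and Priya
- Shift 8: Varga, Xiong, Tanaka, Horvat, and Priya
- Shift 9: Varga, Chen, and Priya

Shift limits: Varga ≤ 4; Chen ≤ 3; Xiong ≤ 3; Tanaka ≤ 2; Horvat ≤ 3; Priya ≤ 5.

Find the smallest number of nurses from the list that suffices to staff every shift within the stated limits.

9 slots to fill and no one can take more than 5, so at least ⌈9/5⌉ = 2 nurses are needed.
Varga and Priya alone can cover everything: Shift 1→Priya, Shift 2→Priya, Shift 3→Varga, Shift 4→Varga, Shift 5→Priya, Shift 6→Varga, Shift 7→Priya, Shift 8→Varga, Shift 9→Priya.

2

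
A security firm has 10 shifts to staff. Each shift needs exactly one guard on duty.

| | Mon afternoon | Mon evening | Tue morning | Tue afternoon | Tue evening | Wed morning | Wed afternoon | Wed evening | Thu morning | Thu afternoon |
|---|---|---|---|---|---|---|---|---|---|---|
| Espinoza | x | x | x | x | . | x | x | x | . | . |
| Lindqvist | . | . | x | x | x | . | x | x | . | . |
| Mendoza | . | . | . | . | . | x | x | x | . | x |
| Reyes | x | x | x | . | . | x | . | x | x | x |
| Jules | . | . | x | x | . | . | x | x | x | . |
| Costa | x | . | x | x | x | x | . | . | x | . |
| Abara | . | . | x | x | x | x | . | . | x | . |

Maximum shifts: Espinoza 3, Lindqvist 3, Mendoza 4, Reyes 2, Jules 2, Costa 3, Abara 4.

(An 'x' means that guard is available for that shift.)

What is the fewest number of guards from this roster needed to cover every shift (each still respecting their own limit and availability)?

10 slots to fill and no one can take more than 4, so at least ⌈10/4⌉ = 3 guards are needed.
Espinoza, Mendoza, and Costa alone can cover everything: Mon afternoon→Espinoza, Mon evening→Espinoza, Tue morning→Espinoza, Tue afternoon→Costa, Tue evening→Costa, Wed morning→Mendoza, Wed afternoon→Mendoza, Wed evening→Mendoza, Thu morning→Costa, Thu afternoon→Mendoza.

3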